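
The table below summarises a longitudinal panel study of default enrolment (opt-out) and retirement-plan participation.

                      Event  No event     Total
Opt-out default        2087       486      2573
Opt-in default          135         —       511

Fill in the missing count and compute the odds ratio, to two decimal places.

11.96

The missing cell is in the unexposed row: 511 − 135 = 376.
So a = 2087, b = 486, c = 135, d = 376.
OR = (a·d)/(b·c) = (2087 × 376) / (486 × 135) = 784712 / 65610 = 11.96025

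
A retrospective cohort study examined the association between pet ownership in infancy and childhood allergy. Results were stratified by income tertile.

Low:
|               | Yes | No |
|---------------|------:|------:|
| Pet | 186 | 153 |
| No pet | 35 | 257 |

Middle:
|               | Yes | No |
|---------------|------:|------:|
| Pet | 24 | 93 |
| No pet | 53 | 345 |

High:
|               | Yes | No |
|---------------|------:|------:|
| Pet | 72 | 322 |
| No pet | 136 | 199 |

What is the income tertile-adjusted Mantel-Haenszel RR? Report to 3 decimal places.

RR_MH = Σ(aᵢ·n₀ᵢ/nᵢ) / Σ(cᵢ·n₁ᵢ/nᵢ), with n₁ᵢ = aᵢ+bᵢ (exposed), n₀ᵢ = cᵢ+dᵢ (unexposed), nᵢ = n₁ᵢ+n₀ᵢ.
Stratum 1 (Low): n₁ = 339, n₀ = 292, n = 631; a·n₀/n = 186·292/631 = 86.0729; c·n₁/n = 35·339/631 = 18.8035
Stratum 2 (Middle): n₁ = 117, n₀ = 398, n = 515; a·n₀/n = 24·398/515 = 18.5476; c·n₁/n = 53·117/515 = 12.0408
Stratum 3 (High): n₁ = 394, n₀ = 335, n = 729; a·n₀/n = 72·335/729 = 33.0864; c·n₁/n = 136·394/729 = 73.5034
RR_MH = (86.0729 + 18.5476 + 33.0864) / (18.8035 + 12.0408 + 73.5034) = 137.7069 / 104.3477 = 1.31969

1.320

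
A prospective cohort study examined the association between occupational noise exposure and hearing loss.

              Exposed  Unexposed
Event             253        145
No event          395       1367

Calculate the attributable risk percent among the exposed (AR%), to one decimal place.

75.4

Reading the table with exposure as columns: a = 253 (Exposed, case), b = 395 (Exposed, non-case), c = 145 (Unexposed, case), d = 1367.
Risk in exposed = 253/648 = 0.39043; risk in unexposed = 145/1512 = 0.09590.
RR = 0.39043/0.09590 = 4.07126
AR% = (RR − 1)/RR × 100 = (4.07126 − 1)/4.07126 × 100 = 75.4376%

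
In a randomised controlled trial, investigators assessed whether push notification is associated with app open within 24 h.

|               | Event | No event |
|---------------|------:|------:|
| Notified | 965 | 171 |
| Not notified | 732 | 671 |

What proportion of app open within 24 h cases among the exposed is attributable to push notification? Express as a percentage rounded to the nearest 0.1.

38.6

Cells: a = 965, b = 171, c = 732, d = 671.
Risk in exposed = 965/1136 = 0.84947; risk in unexposed = 732/1403 = 0.52174.
RR = 0.84947/0.52174 = 1.62815
AR% = (RR − 1)/RR × 100 = (1.62815 − 1)/1.62815 × 100 = 38.5808%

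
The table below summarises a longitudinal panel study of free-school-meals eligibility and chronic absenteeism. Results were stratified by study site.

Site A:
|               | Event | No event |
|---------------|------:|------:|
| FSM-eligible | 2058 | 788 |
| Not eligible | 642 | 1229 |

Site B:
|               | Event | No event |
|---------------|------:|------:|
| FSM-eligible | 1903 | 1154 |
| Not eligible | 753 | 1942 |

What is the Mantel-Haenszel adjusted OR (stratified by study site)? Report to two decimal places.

4.56

OR_MH = Σ(aᵢdᵢ/nᵢ) / Σ(bᵢcᵢ/nᵢ), where nᵢ is the stratum total.
Stratum 1 (Site A): n = 4717; a·d/n = 2058·1229/4717 = 536.2056; b·c/n = 788·642/4717 = 107.2495
Stratum 2 (Site B): n = 5752; a·d/n = 1903·1942/5752 = 642.4941; b·c/n = 1154·753/5752 = 151.0713
OR_MH = (536.2056 + 642.4941) / (107.2495 + 151.0713) = 1178.6997 / 258.3208 = 4.56293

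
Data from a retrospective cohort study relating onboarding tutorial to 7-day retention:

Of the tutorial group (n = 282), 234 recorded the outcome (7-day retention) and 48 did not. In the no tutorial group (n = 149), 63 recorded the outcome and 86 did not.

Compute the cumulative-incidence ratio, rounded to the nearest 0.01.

1.96

From the description: a = 234, b = 48, c = 63, d = 86.
Risk in exposed = 234/282 = 0.82979; risk in unexposed = 63/149 = 0.42282.
RR = 0.82979 / 0.42282 = 1.96251
The risk among the exposed is 1.96 times that among the unexposed.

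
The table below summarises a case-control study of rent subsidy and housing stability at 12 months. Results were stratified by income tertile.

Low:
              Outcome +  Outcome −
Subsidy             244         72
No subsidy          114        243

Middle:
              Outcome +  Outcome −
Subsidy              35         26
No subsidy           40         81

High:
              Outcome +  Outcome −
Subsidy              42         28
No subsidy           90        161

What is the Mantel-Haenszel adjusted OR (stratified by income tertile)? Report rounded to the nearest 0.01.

4.84

OR_MH = Σ(aᵢdᵢ/nᵢ) / Σ(bᵢcᵢ/nᵢ), where nᵢ is the stratum total.
Stratum 1 (Low): n = 673; a·d/n = 244·243/673 = 88.1010; b·c/n = 72·114/673 = 12.1961
Stratum 2 (Middle): n = 182; a·d/n = 35·81/182 = 15.5769; b·c/n = 26·40/182 = 5.7143
Stratum 3 (High): n = 321; a·d/n = 42·161/321 = 21.0654; b·c/n = 28·90/321 = 7.8505
OR_MH = (88.1010 + 15.5769 + 21.0654) / (12.1961 + 5.7143 + 7.8505) = 124.7434 / 25.7609 = 4.84236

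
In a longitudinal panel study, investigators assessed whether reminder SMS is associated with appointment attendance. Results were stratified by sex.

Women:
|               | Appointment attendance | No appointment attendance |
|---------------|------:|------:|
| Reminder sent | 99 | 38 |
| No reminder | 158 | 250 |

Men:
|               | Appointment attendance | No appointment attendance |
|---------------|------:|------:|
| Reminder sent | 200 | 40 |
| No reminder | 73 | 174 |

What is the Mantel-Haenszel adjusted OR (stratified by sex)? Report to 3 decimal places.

6.870

OR_MH = Σ(aᵢdᵢ/nᵢ) / Σ(bᵢcᵢ/nᵢ), where nᵢ is the stratum total.
Stratum 1 (Women): n = 545; a·d/n = 99·250/545 = 45.4128; b·c/n = 38·158/545 = 11.0165
Stratum 2 (Men): n = 487; a·d/n = 200·174/487 = 71.4579; b·c/n = 40·73/487 = 5.9959
OR_MH = (45.4128 + 71.4579) / (11.0165 + 5.9959) = 116.8707 / 17.0124 = 6.86974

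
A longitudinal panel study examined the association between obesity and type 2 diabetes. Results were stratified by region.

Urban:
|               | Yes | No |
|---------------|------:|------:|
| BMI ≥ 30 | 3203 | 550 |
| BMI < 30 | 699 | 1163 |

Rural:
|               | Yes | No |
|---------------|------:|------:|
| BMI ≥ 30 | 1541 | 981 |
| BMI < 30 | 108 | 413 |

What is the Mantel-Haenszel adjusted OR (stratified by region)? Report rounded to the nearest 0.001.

OR_MH = Σ(aᵢdᵢ/nᵢ) / Σ(bᵢcᵢ/nᵢ), where nᵢ is the stratum total.
Stratum 1 (Urban): n = 5615; a·d/n = 3203·1163/5615 = 663.4175; b·c/n = 550·699/5615 = 68.4684
Stratum 2 (Rural): n = 3043; a·d/n = 1541·413/3043 = 209.1466; b·c/n = 981·108/3043 = 34.8170
OR_MH = (663.4175 + 209.1466) / (68.4684 + 34.8170) = 872.5640 / 103.2853 = 8.44809

8.448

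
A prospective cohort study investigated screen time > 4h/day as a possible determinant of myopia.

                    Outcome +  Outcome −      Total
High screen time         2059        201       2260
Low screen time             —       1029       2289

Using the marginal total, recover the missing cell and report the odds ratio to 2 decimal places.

The missing cell is in the unexposed row: 2289 − 1029 = 1260.
So a = 2059, b = 201, c = 1260, d = 1029.
OR = (a·d)/(b·c) = (2059 × 1029) / (201 × 1260) = 2118711 / 253260 = 8.36575

8.37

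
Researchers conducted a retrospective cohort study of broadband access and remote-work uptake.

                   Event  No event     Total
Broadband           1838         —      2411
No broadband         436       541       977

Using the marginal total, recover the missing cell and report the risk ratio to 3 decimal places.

The missing cell is in the exposed row: 2411 − 1838 = 573.
So a = 1838, b = 573, c = 436, d = 541.
RR = [a/(a+b)] / [c/(c+d)] = (1838/2411) / (436/977) = 0.76234/0.44626 = 1.70827

1.708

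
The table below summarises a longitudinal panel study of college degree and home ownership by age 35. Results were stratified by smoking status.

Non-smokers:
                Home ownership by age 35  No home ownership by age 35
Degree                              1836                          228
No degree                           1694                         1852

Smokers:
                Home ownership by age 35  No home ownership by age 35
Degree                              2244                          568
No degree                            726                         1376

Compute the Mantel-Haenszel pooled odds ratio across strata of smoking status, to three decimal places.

8.081

OR_MH = Σ(aᵢdᵢ/nᵢ) / Σ(bᵢcᵢ/nᵢ), where nᵢ is the stratum total.
Stratum 1 (Non-smokers): n = 5610; a·d/n = 1836·1852/5610 = 606.1091; b·c/n = 228·1694/5610 = 68.8471
Stratum 2 (Smokers): n = 4914; a·d/n = 2244·1376/4914 = 628.3565; b·c/n = 568·726/4914 = 83.9170
OR_MH = (606.1091 + 628.3565) / (68.8471 + 83.9170) = 1234.4656 / 152.7640 = 8.08087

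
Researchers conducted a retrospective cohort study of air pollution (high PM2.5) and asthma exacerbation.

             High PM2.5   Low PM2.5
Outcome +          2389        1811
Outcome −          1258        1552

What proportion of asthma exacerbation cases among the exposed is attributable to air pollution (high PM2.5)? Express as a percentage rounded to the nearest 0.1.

Reading the table with exposure as columns: a = 2389 (High PM2.5, case), b = 1258 (High PM2.5, non-case), c = 1811 (Low PM2.5, case), d = 1552.
Risk in exposed = 2389/3647 = 0.65506; risk in unexposed = 1811/3363 = 0.53851.
RR = 0.65506/0.53851 = 1.21643
AR% = (RR − 1)/RR × 100 = (1.21643 − 1)/1.21643 × 100 = 17.7925%

17.8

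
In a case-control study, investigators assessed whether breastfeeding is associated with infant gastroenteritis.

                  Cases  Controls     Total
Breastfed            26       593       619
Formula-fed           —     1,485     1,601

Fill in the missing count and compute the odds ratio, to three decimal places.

The missing cell is in the unexposed row: 1601 − 1485 = 116.
So a = 26, b = 593, c = 116, d = 1485.
OR = (a·d)/(b·c) = (26 × 1485) / (593 × 116) = 38610 / 68788 = 0.56129

0.561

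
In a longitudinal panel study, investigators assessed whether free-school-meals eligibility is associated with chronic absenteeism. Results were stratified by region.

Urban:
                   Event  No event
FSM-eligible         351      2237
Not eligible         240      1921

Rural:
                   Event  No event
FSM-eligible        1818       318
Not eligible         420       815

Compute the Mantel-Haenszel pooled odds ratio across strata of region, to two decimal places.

3.81

OR_MH = Σ(aᵢdᵢ/nᵢ) / Σ(bᵢcᵢ/nᵢ), where nᵢ is the stratum total.
Stratum 1 (Urban): n = 4749; a·d/n = 351·1921/4749 = 141.9817; b·c/n = 2237·240/4749 = 113.0512
Stratum 2 (Rural): n = 3371; a·d/n = 1818·815/3371 = 439.5343; b·c/n = 318·420/3371 = 39.6203
OR_MH = (141.9817 + 439.5343) / (113.0512 + 39.6203) = 581.5159 / 152.6715 = 3.80894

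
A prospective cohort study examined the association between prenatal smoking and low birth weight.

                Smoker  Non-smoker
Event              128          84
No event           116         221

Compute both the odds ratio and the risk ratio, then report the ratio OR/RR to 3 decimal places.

Reading the table with exposure as columns: a = 128 (Smoker, case), b = 116 (Smoker, non-case), c = 84 (Non-smoker, case), d = 221.
OR = (128·221)/(116·84) = 28288/9744 = 2.90312
Risk in exposed = 128/244 = 0.52459; risk in unexposed = 84/305 = 0.27541; RR = 1.90476
OR/RR = 2.90312 / 1.90476 = 1.52414
The outcome is not rare, so the OR lies further from 1 than the RR.

1.524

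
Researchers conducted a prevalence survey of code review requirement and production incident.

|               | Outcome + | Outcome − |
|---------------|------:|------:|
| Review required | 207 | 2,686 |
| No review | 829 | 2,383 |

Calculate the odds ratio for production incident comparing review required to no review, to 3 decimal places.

0.222

Cells: a = 207, b = 2686, c = 829, d = 2383.
OR = (a·d)/(b·c) = (207 × 2383) / (2686 × 829) = 493281 / 2226694 = 0.22153
Exposure is associated with lower odds of production incident (OR = 0.22 < 1).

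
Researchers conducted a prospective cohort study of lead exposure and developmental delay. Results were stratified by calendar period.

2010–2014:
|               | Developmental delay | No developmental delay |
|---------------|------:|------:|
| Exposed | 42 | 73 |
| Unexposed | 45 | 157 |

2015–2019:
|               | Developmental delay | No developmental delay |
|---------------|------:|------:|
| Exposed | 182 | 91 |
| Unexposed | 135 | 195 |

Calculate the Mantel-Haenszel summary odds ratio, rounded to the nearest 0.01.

OR_MH = Σ(aᵢdᵢ/nᵢ) / Σ(bᵢcᵢ/nᵢ), where nᵢ is the stratum total.
Stratum 1 (2010–2014): n = 317; a·d/n = 42·157/317 = 20.8013; b·c/n = 73·45/317 = 10.3628
Stratum 2 (2015–2019): n = 603; a·d/n = 182·195/603 = 58.8557; b·c/n = 91·135/603 = 20.3731
OR_MH = (20.8013 + 58.8557) / (10.3628 + 20.3731) = 79.6570 / 30.7359 = 2.59166

2.59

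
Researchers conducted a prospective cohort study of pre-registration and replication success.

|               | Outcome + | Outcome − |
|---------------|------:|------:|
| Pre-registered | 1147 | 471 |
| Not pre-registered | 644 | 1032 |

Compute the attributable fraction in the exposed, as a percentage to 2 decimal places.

45.80

Cells: a = 1147, b = 471, c = 644, d = 1032.
Risk in exposed = 1147/1618 = 0.70890; risk in unexposed = 644/1676 = 0.38425.
RR = 0.70890/0.38425 = 1.84490
AR% = (RR − 1)/RR × 100 = (1.84490 − 1)/1.84490 × 100 = 45.7965%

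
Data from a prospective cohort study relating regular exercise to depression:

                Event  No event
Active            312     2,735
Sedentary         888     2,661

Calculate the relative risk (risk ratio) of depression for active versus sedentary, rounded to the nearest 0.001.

0.409

Cells: a = 312, b = 2735, c = 888, d = 2661.
Risk in exposed = 312/3047 = 0.10240; risk in unexposed = 888/3549 = 0.25021.
RR = 0.10240 / 0.25021 = 0.40924
The risk is 59% lower among the exposed than among the unexposed.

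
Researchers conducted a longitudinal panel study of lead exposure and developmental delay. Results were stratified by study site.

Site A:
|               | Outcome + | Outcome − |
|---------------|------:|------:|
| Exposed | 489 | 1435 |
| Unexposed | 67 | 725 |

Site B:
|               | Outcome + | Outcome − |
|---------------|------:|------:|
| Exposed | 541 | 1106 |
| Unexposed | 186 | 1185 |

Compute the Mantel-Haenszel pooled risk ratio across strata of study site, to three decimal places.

2.607

RR_MH = Σ(aᵢ·n₀ᵢ/nᵢ) / Σ(cᵢ·n₁ᵢ/nᵢ), with n₁ᵢ = aᵢ+bᵢ (exposed), n₀ᵢ = cᵢ+dᵢ (unexposed), nᵢ = n₁ᵢ+n₀ᵢ.
Stratum 1 (Site A): n₁ = 1924, n₀ = 792, n = 2716; a·n₀/n = 489·792/2716 = 142.5950; c·n₁/n = 67·1924/2716 = 47.4624
Stratum 2 (Site B): n₁ = 1647, n₀ = 1371, n = 3018; a·n₀/n = 541·1371/3018 = 245.7624; c·n₁/n = 186·1647/3018 = 101.5050
RR_MH = (142.5950 + 245.7624) / (47.4624 + 101.5050) = 388.3574 / 148.9674 = 2.60700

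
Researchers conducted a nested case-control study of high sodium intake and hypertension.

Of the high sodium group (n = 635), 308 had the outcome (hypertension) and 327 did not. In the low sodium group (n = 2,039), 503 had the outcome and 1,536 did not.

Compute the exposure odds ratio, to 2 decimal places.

From the description: a = 308, b = 327, c = 503, d = 1536.
OR = (a·d)/(b·c) = (308 × 1536) / (327 × 503) = 473088 / 164481 = 2.87625
The odds of hypertension are about 2.88 times as high in the high sodium group.

2.88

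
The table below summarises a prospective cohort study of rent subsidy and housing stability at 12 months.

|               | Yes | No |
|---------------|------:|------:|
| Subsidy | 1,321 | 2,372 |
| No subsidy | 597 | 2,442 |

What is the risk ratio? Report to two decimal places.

1.82

Cells: a = 1321, b = 2372, c = 597, d = 2442.
Risk in exposed = 1321/3693 = 0.35770; risk in unexposed = 597/3039 = 0.19645.
RR = 0.35770 / 0.19645 = 1.82087
The risk among the exposed is 1.82 times that among the unexposed.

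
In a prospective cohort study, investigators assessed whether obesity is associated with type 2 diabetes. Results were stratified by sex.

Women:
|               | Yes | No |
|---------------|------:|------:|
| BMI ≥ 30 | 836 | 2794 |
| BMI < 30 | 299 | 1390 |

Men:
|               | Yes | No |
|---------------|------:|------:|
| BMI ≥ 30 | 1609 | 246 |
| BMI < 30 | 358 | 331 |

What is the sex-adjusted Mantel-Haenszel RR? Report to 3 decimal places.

1.508

RR_MH = Σ(aᵢ·n₀ᵢ/nᵢ) / Σ(cᵢ·n₁ᵢ/nᵢ), with n₁ᵢ = aᵢ+bᵢ (exposed), n₀ᵢ = cᵢ+dᵢ (unexposed), nᵢ = n₁ᵢ+n₀ᵢ.
Stratum 1 (Women): n₁ = 3630, n₀ = 1689, n = 5319; a·n₀/n = 836·1689/5319 = 265.4642; c·n₁/n = 299·3630/5319 = 204.0553
Stratum 2 (Men): n₁ = 1855, n₀ = 689, n = 2544; a·n₀/n = 1609·689/2544 = 435.7708; c·n₁/n = 358·1855/2544 = 261.0417
RR_MH = (265.4642 + 435.7708) / (204.0553 + 261.0417) = 701.2350 / 465.0969 = 1.50772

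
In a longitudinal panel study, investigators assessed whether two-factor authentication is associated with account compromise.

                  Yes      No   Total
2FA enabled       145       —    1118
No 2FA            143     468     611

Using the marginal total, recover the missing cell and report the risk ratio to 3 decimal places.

The missing cell is in the exposed row: 1118 − 145 = 973.
So a = 145, b = 973, c = 143, d = 468.
RR = [a/(a+b)] / [c/(c+d)] = (145/1118) / (143/611) = 0.12970/0.23404 = 0.55416

0.554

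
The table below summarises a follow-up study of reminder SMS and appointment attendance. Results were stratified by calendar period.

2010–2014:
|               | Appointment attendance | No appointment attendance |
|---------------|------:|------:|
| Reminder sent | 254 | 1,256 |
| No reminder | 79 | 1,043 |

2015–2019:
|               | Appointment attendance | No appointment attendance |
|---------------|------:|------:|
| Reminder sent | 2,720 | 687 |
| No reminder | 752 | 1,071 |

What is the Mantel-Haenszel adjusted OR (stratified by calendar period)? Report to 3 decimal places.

4.819

OR_MH = Σ(aᵢdᵢ/nᵢ) / Σ(bᵢcᵢ/nᵢ), where nᵢ is the stratum total.
Stratum 1 (2010–2014): n = 2632; a·d/n = 254·1043/2632 = 100.6543; b·c/n = 1256·79/2632 = 37.6991
Stratum 2 (2015–2019): n = 5230; a·d/n = 2720·1071/5230 = 557.0019; b·c/n = 687·752/5230 = 98.7809
OR_MH = (100.6543 + 557.0019) / (37.6991 + 98.7809) = 657.6562 / 136.4800 = 4.81870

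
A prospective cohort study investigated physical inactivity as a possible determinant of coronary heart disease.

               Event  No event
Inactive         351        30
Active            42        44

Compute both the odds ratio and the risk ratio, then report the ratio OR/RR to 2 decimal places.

Cells: a = 351, b = 30, c = 42, d = 44.
OR = (351·44)/(30·42) = 15444/1260 = 12.25714
Risk in exposed = 351/381 = 0.92126; risk in unexposed = 42/86 = 0.48837; RR = 1.88639
OR/RR = 12.25714 / 1.88639 = 6.49767
The outcome is not rare, so the OR lies further from 1 than the RR.

6.50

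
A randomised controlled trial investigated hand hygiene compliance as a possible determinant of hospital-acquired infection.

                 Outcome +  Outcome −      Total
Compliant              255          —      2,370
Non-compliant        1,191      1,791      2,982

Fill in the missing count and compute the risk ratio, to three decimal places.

0.269

The missing cell is in the exposed row: 2370 − 255 = 2115.
So a = 255, b = 2115, c = 1191, d = 1791.
RR = [a/(a+b)] / [c/(c+d)] = (255/2370) / (1191/2982) = 0.10759/0.39940 = 0.26939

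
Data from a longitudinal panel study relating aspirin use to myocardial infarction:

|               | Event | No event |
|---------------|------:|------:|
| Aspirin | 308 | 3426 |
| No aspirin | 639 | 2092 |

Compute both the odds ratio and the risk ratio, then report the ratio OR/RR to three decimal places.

Cells: a = 308, b = 3426, c = 639, d = 2092.
OR = (308·2092)/(3426·639) = 644336/2189214 = 0.29432
Risk in exposed = 308/3734 = 0.08249; risk in unexposed = 639/2731 = 0.23398; RR = 0.35253
OR/RR = 0.29432 / 0.35253 = 0.83489
The outcome is not rare, so the OR lies further from 1 than the RR.

0.835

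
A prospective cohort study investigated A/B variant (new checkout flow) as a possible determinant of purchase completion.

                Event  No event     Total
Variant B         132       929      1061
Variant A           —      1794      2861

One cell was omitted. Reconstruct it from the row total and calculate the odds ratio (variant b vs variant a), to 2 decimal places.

The missing cell is in the unexposed row: 2861 − 1794 = 1067.
So a = 132, b = 929, c = 1067, d = 1794.
OR = (a·d)/(b·c) = (132 × 1794) / (929 × 1067) = 236808 / 991243 = 0.23890

0.24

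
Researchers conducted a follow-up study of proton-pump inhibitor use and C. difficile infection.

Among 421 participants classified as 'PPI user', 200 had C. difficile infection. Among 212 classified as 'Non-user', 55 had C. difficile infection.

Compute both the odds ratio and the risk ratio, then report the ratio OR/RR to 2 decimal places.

From the description: a = 200, b = 221, c = 55, d = 157.
OR = (200·157)/(221·55) = 31400/12155 = 2.58330
Risk in exposed = 200/421 = 0.47506; risk in unexposed = 55/212 = 0.25943; RR = 1.83114
OR/RR = 2.58330 / 1.83114 = 1.41076
The outcome is not rare, so the OR lies further from 1 than the RR.

1.41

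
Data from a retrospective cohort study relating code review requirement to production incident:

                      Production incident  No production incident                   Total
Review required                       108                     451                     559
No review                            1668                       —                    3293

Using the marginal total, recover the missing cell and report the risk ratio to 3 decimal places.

The missing cell is in the unexposed row: 3293 − 1668 = 1625.
So a = 108, b = 451, c = 1668, d = 1625.
RR = [a/(a+b)] / [c/(c+d)] = (108/559) / (1668/3293) = 0.19320/0.50653 = 0.38142

0.381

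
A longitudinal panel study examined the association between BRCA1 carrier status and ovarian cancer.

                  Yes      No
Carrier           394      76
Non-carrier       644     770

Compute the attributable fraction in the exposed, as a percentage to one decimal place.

Cells: a = 394, b = 76, c = 644, d = 770.
Risk in exposed = 394/470 = 0.83830; risk in unexposed = 644/1414 = 0.45545.
RR = 0.83830/0.45545 = 1.84061
AR% = (RR − 1)/RR × 100 = (1.84061 − 1)/1.84061 × 100 = 45.6702%

45.7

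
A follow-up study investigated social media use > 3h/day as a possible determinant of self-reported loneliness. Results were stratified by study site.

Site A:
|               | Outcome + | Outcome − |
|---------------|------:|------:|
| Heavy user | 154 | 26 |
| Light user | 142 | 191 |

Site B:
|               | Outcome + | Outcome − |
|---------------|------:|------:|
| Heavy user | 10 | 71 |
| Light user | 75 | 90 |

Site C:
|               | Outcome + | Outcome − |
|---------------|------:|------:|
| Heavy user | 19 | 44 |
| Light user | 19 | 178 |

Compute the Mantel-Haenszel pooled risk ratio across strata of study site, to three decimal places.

RR_MH = Σ(aᵢ·n₀ᵢ/nᵢ) / Σ(cᵢ·n₁ᵢ/nᵢ), with n₁ᵢ = aᵢ+bᵢ (exposed), n₀ᵢ = cᵢ+dᵢ (unexposed), nᵢ = n₁ᵢ+n₀ᵢ.
Stratum 1 (Site A): n₁ = 180, n₀ = 333, n = 513; a·n₀/n = 154·333/513 = 99.9649; c·n₁/n = 142·180/513 = 49.8246
Stratum 2 (Site B): n₁ = 81, n₀ = 165, n = 246; a·n₀/n = 10·165/246 = 6.7073; c·n₁/n = 75·81/246 = 24.6951
Stratum 3 (Site C): n₁ = 63, n₀ = 197, n = 260; a·n₀/n = 19·197/260 = 14.3962; c·n₁/n = 19·63/260 = 4.6038
RR_MH = (99.9649 + 6.7073 + 14.3962) / (49.8246 + 24.6951 + 4.6038) = 121.0684 / 79.1235 = 1.53012

1.530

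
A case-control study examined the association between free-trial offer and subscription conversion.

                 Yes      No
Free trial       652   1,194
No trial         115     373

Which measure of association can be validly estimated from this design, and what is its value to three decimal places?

1.771

Cells: a = 652, b = 1194, c = 115, d = 373.
This is a case-control study: participants were sampled on outcome status, so risks in the source population cannot be estimated directly — relative risk is not valid here. The odds ratio is the appropriate measure.
OR = (a·d)/(b·c) = (652 × 373) / (1194 × 115) = 243196 / 137310 = 1.77115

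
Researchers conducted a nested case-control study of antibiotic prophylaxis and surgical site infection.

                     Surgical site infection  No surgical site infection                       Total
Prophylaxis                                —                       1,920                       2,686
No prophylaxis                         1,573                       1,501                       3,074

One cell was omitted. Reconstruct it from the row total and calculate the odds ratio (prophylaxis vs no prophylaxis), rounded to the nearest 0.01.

0.38

The missing cell is in the exposed row: 2686 − 1920 = 766.
So a = 766, b = 1920, c = 1573, d = 1501.
OR = (a·d)/(b·c) = (766 × 1501) / (1920 × 1573) = 1149766 / 3020160 = 0.38070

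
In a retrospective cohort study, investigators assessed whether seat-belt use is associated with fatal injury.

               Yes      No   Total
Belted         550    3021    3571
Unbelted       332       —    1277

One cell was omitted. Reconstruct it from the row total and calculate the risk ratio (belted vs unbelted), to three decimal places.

0.592

The missing cell is in the unexposed row: 1277 − 332 = 945.
So a = 550, b = 3021, c = 332, d = 945.
RR = [a/(a+b)] / [c/(c+d)] = (550/3571) / (332/1277) = 0.15402/0.25998 = 0.59241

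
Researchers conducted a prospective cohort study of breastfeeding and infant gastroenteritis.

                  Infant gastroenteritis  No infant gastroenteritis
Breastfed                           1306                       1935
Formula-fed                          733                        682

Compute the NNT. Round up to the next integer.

9

Risk in treated group = 1306/3241 = 0.40296; risk in control = 733/1415 = 0.51802.
Absolute risk reduction = 0.51802 − 0.40296 = 0.11506
NNT = 1 / ARR = 1 / 0.11506 = 8.691 → round up → 9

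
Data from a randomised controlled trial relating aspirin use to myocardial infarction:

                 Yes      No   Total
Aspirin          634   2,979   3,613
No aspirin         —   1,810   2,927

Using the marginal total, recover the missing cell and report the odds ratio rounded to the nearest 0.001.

The missing cell is in the unexposed row: 2927 − 1810 = 1117.
So a = 634, b = 2979, c = 1117, d = 1810.
OR = (a·d)/(b·c) = (634 × 1810) / (2979 × 1117) = 1147540 / 3327543 = 0.34486

0.345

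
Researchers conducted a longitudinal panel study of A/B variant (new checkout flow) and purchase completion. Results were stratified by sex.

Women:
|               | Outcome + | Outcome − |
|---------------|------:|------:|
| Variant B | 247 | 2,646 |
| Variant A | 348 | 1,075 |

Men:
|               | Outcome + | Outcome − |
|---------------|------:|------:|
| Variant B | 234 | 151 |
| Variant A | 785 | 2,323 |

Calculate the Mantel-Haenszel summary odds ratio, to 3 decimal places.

0.878

OR_MH = Σ(aᵢdᵢ/nᵢ) / Σ(bᵢcᵢ/nᵢ), where nᵢ is the stratum total.
Stratum 1 (Women): n = 4316; a·d/n = 247·1075/4316 = 61.5211; b·c/n = 2646·348/4316 = 213.3475
Stratum 2 (Men): n = 3493; a·d/n = 234·2323/3493 = 155.6204; b·c/n = 151·785/3493 = 33.9350
OR_MH = (61.5211 + 155.6204) / (213.3475 + 33.9350) = 217.1415 / 247.2826 = 0.87811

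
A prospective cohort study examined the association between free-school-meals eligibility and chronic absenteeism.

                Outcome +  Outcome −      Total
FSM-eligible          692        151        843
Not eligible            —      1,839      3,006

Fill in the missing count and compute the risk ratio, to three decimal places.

The missing cell is in the unexposed row: 3006 − 1839 = 1167.
So a = 692, b = 151, c = 1167, d = 1839.
RR = [a/(a+b)] / [c/(c+d)] = (692/843) / (1167/3006) = 0.82088/0.38822 = 2.11445

2.114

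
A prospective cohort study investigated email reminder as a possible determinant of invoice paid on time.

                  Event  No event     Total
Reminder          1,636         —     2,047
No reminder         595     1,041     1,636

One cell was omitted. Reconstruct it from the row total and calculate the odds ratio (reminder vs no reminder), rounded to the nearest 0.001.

The missing cell is in the exposed row: 2047 − 1636 = 411.
So a = 1636, b = 411, c = 595, d = 1041.
OR = (a·d)/(b·c) = (1636 × 1041) / (411 × 595) = 1703076 / 244545 = 6.96426

6.964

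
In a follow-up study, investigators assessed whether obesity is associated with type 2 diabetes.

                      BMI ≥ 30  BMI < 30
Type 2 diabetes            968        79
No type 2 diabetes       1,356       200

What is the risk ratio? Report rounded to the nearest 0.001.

1.471

Reading the table with exposure as columns: a = 968 (BMI ≥ 30, case), b = 1356 (BMI ≥ 30, non-case), c = 79 (BMI < 30, case), d = 200.
Risk in exposed = 968/2324 = 0.41652; risk in unexposed = 79/279 = 0.28315.
RR = 0.41652 / 0.28315 = 1.47101
The risk among the exposed is 1.47 times that among the unexposed.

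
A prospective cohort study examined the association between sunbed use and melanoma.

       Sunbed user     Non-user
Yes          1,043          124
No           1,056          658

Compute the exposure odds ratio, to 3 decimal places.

Reading the table with exposure as columns: a = 1043 (Sunbed user, case), b = 1056 (Sunbed user, non-case), c = 124 (Non-user, case), d = 658.
OR = (a·d)/(b·c) = (1043 × 658) / (1056 × 124) = 686294 / 130944 = 5.24113
The odds of melanoma are about 5.24 times as high in the sunbed user group.

5.241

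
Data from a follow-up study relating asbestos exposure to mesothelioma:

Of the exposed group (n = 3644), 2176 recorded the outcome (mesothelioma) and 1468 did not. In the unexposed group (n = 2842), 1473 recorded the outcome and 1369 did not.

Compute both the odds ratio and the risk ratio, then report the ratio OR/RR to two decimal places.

1.20

From the description: a = 2176, b = 1468, c = 1473, d = 1369.
OR = (2176·1369)/(1468·1473) = 2978944/2162364 = 1.37763
Risk in exposed = 2176/3644 = 0.59715; risk in unexposed = 1473/2842 = 0.51830; RR = 1.15213
OR/RR = 1.37763 / 1.15213 = 1.19573
The outcome is not rare, so the OR lies further from 1 than the RR.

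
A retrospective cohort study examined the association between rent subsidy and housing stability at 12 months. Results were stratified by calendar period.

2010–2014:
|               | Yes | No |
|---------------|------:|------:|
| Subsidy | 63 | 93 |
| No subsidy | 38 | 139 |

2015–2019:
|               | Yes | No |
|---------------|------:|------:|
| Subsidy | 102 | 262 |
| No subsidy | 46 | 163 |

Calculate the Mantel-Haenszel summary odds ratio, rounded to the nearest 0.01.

OR_MH = Σ(aᵢdᵢ/nᵢ) / Σ(bᵢcᵢ/nᵢ), where nᵢ is the stratum total.
Stratum 1 (2010–2014): n = 333; a·d/n = 63·139/333 = 26.2973; b·c/n = 93·38/333 = 10.6126
Stratum 2 (2015–2019): n = 573; a·d/n = 102·163/573 = 29.0157; b·c/n = 262·46/573 = 21.0332
OR_MH = (26.2973 + 29.0157) / (10.6126 + 21.0332) = 55.3130 / 31.6458 = 1.74788

1.75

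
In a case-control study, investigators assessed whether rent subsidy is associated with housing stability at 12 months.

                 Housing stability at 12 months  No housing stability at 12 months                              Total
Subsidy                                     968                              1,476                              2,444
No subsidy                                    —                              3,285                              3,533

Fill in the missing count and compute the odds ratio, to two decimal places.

The missing cell is in the unexposed row: 3533 − 3285 = 248.
So a = 968, b = 1476, c = 248, d = 3285.
OR = (a·d)/(b·c) = (968 × 3285) / (1476 × 248) = 3179880 / 366048 = 8.68706

8.69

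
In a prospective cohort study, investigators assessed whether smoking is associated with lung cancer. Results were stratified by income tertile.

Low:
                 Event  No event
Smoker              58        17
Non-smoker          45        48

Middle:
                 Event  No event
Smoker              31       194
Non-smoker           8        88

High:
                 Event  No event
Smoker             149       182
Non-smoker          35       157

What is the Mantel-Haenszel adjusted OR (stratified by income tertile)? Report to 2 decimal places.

3.24

OR_MH = Σ(aᵢdᵢ/nᵢ) / Σ(bᵢcᵢ/nᵢ), where nᵢ is the stratum total.
Stratum 1 (Low): n = 168; a·d/n = 58·48/168 = 16.5714; b·c/n = 17·45/168 = 4.5536
Stratum 2 (Middle): n = 321; a·d/n = 31·88/321 = 8.4984; b·c/n = 194·8/321 = 4.8349
Stratum 3 (High): n = 523; a·d/n = 149·157/523 = 44.7285; b·c/n = 182·35/523 = 12.1797
OR_MH = (16.5714 + 8.4984 + 44.7285) / (4.5536 + 4.8349 + 12.1797) = 69.7984 / 21.5682 = 3.23617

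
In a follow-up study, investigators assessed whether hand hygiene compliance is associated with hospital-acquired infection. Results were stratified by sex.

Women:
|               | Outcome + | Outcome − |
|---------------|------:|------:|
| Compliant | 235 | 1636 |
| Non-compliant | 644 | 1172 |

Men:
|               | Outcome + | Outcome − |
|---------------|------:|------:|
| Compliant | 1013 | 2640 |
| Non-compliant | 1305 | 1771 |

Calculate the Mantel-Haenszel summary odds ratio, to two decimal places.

0.43

OR_MH = Σ(aᵢdᵢ/nᵢ) / Σ(bᵢcᵢ/nᵢ), where nᵢ is the stratum total.
Stratum 1 (Women): n = 3687; a·d/n = 235·1172/3687 = 74.7003; b·c/n = 1636·644/3687 = 285.7564
Stratum 2 (Men): n = 6729; a·d/n = 1013·1771/6729 = 266.6106; b·c/n = 2640·1305/6729 = 511.9929
OR_MH = (74.7003 + 266.6106) / (285.7564 + 511.9929) = 341.3109 / 797.7493 = 0.42784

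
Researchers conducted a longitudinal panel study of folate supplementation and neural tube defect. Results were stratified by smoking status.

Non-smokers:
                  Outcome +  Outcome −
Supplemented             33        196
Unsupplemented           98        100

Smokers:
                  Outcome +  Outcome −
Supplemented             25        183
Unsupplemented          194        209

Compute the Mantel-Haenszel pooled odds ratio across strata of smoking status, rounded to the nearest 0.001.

0.158

OR_MH = Σ(aᵢdᵢ/nᵢ) / Σ(bᵢcᵢ/nᵢ), where nᵢ is the stratum total.
Stratum 1 (Non-smokers): n = 427; a·d/n = 33·100/427 = 7.7283; b·c/n = 196·98/427 = 44.9836
Stratum 2 (Smokers): n = 611; a·d/n = 25·209/611 = 8.5516; b·c/n = 183·194/611 = 58.1047
OR_MH = (7.7283 + 8.5516) / (44.9836 + 58.1047) = 16.2799 / 103.0884 = 0.15792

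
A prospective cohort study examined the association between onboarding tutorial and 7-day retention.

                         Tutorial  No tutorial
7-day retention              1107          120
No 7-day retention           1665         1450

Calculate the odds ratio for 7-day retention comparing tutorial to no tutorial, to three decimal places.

8.034

Reading the table with exposure as columns: a = 1107 (Tutorial, case), b = 1665 (Tutorial, non-case), c = 120 (No tutorial, case), d = 1450.
OR = (a·d)/(b·c) = (1107 × 1450) / (1665 × 120) = 1605150 / 199800 = 8.03378
The odds of 7-day retention are about 8.03 times as high in the tutorial group.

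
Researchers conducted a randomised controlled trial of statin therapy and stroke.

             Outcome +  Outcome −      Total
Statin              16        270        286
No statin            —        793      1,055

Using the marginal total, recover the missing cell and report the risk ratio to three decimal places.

0.225

The missing cell is in the unexposed row: 1055 − 793 = 262.
So a = 16, b = 270, c = 262, d = 793.
RR = [a/(a+b)] / [c/(c+d)] = (16/286) / (262/1055) = 0.05594/0.24834 = 0.22527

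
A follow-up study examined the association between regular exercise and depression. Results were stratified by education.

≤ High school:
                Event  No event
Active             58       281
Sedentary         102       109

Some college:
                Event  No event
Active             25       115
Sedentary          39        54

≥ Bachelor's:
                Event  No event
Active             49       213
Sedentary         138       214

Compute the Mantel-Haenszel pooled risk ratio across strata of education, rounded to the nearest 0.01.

RR_MH = Σ(aᵢ·n₀ᵢ/nᵢ) / Σ(cᵢ·n₁ᵢ/nᵢ), with n₁ᵢ = aᵢ+bᵢ (exposed), n₀ᵢ = cᵢ+dᵢ (unexposed), nᵢ = n₁ᵢ+n₀ᵢ.
Stratum 1 (≤ High school): n₁ = 339, n₀ = 211, n = 550; a·n₀/n = 58·211/550 = 22.2509; c·n₁/n = 102·339/550 = 62.8691
Stratum 2 (Some college): n₁ = 140, n₀ = 93, n = 233; a·n₀/n = 25·93/233 = 9.9785; c·n₁/n = 39·140/233 = 23.4335
Stratum 3 (≥ Bachelor's): n₁ = 262, n₀ = 352, n = 614; a·n₀/n = 49·352/614 = 28.0912; c·n₁/n = 138·262/614 = 58.8860
RR_MH = (22.2509 + 9.9785 + 28.0912) / (62.8691 + 23.4335 + 58.8860) = 60.3207 / 145.1886 = 0.41546

0.42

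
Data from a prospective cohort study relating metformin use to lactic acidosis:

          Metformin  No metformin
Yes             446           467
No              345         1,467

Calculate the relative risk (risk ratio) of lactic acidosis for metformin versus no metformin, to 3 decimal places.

2.335

Reading the table with exposure as columns: a = 446 (Metformin, case), b = 345 (Metformin, non-case), c = 467 (No metformin, case), d = 1467.
Risk in exposed = 446/791 = 0.56384; risk in unexposed = 467/1934 = 0.24147.
RR = 0.56384 / 0.24147 = 2.33506
The risk among the exposed is 2.34 times that among the unexposed.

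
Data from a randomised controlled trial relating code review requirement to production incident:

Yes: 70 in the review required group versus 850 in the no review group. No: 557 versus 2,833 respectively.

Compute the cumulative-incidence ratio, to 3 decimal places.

From the description: a = 70, b = 557, c = 850, d = 2833.
Risk in exposed = 70/627 = 0.11164; risk in unexposed = 850/3683 = 0.23079.
RR = 0.11164 / 0.23079 = 0.48374
The risk is 52% lower among the exposed than among the unexposed.

0.484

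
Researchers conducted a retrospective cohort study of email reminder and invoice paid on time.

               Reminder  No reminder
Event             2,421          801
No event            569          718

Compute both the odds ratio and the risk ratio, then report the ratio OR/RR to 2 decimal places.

Reading the table with exposure as columns: a = 2421 (Reminder, case), b = 569 (Reminder, non-case), c = 801 (No reminder, case), d = 718.
OR = (2421·718)/(569·801) = 1738278/455769 = 3.81395
Risk in exposed = 2421/2990 = 0.80970; risk in unexposed = 801/1519 = 0.52732; RR = 1.53550
OR/RR = 3.81395 / 1.53550 = 2.48385
The outcome is not rare, so the OR lies further from 1 than the RR.

2.48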